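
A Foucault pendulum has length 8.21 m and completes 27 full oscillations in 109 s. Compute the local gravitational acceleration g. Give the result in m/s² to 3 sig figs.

19.9 m/s²

T = 109/27 = 4.037 s.
From T = 2π√(L/g), g = 4π²L/T² = 4π² × 8.21/4.037² = 19.9 m/s².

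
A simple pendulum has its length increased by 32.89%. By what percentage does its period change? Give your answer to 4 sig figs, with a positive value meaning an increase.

T ∝ √L, so T'/T = √(1.3289) = 1.1528.
Percentage change in T = (1.1528 − 1) × 100% = 15.28%.

15.28%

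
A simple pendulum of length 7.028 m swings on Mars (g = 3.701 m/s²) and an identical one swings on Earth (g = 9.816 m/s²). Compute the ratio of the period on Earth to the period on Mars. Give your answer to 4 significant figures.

0.6140

T ∝ 1/√g, so T₂/T₁ = √(g₁/g₂) = √(3.701/9.816) = 0.6140.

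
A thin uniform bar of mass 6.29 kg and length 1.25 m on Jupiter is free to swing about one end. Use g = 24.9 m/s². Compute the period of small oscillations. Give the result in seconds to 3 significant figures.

1.15 s

For a physical pendulum T = 2π√(I/(mgd)), with d = 0.6250 m from pivot to centre of mass.
I_cm = mL²/12 = 6.29 × 1.25²/12 = 0.8190 kg·m²; I = I_cm + md² = 0.8190 + 6.29 × 0.6250² = 3.276 kg·m².
T = 2π√(3.276/(6.29 × 24.9 × 0.6250)) = 1.15 s.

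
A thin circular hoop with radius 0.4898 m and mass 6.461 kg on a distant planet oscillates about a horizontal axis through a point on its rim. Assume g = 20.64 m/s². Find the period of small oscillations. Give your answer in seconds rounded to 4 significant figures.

1.369 s

I_cm = mr² = 1.5500 kg·m². The pivot is at distance d = 0.4898 m from the centre of mass.
By the parallel-axis theorem, I = I_cm + md² = 1.5500 + 1.5500 = 3.1000 kg·m².
T = 2π√(I/(mgd)) = 2π√(3.1000/(6.461 × 20.64 × 0.4898)) = 1.369 s.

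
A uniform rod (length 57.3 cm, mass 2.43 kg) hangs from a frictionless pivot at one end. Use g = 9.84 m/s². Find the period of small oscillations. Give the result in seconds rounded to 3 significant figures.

1.24 s

For a physical pendulum T = 2π√(I/(mgd)), with d = 0.2865 m from pivot to centre of mass.
I_cm = mL²/12 = 2.43 × 0.573²/12 = 0.06649 kg·m²; I = I_cm + md² = 0.06649 + 2.43 × 0.2865² = 0.2659 kg·m².
T = 2π√(0.2659/(2.43 × 9.84 × 0.2865)) = 1.24 s.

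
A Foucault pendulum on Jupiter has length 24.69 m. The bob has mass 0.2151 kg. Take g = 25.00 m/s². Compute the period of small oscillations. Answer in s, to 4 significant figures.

T = 2π√(L/g) = 2π√(24.69/25.00) = 2π × 0.99378 = 6.244 s.

6.244 s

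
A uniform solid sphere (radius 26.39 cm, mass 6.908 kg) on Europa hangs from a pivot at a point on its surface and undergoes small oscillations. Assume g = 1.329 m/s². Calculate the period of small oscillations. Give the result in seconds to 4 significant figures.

I_cm = (2/5)mr² = 0.19244 kg·m². The pivot is at distance d = 0.2639 m from the centre of mass.
By the parallel-axis theorem, I = I_cm + md² = 0.19244 + 0.48110 = 0.67353 kg·m².
T = 2π√(I/(mgd)) = 2π√(0.67353/(6.908 × 1.329 × 0.2639)) = 3.313 s.

3.313 s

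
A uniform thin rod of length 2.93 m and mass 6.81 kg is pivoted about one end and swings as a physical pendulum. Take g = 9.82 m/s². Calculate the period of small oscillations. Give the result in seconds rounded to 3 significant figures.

For a physical pendulum T = 2π√(I/(mgd)), with d = 1.465 m from pivot to centre of mass.
I_cm = mL²/12 = 6.81 × 2.93²/12 = 4.872 kg·m²; I = I_cm + md² = 4.872 + 6.81 × 1.465² = 19.49 kg·m².
T = 2π√(19.49/(6.81 × 9.82 × 1.465)) = 2.80 s.

2.80 s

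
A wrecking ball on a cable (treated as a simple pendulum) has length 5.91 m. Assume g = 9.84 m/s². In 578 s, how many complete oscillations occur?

118

T = 2π√(L/g) = 2π√(5.91/9.84) = 4.869 s.
Number of complete oscillations = ⌊578/4.869⌋ = ⌊118.7⌋ = 118.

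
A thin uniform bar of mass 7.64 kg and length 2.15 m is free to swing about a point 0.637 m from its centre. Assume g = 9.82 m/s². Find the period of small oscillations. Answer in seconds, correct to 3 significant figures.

2.23 s

For a physical pendulum T = 2π√(I/(mgd)), with d = 0.6370 m from pivot to centre of mass.
I_cm = mL²/12 = 7.64 × 2.15²/12 = 2.943 kg·m²; I = I_cm + md² = 2.943 + 7.64 × 0.6370² = 6.043 kg·m².
T = 2π√(6.043/(7.64 × 9.82 × 0.6370)) = 2.23 s.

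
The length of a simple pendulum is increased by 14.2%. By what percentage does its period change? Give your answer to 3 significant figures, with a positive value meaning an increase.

6.86%

T ∝ √L, so T'/T = √(1.142) = 1.069.
Percentage change in T = (1.069 − 1) × 100% = 6.86%.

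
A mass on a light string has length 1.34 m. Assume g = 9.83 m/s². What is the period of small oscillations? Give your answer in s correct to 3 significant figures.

2.32 s

T = 2π√(L/g) = 2π√(1.34/9.83) = 2π × 0.3692 = 2.32 s.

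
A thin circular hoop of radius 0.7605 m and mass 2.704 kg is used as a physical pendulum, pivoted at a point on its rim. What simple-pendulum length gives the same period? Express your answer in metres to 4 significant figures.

1.521 m

The equivalent simple-pendulum length is L_eq = I/(md), where I is about the pivot and d = 0.76050 m.
I_cm = mR² = 1.5639 kg·m², so I = I_cm + md² = 1.5639 + 1.5639 = 3.1278 kg·m².
L_eq = 3.1278/(2.704 × 0.76050) = 1.521 m.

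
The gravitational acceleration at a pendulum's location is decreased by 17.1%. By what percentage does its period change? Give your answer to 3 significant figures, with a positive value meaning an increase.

9.83%

T ∝ 1/√g, so T'/T = 1/√(0.8290) = 1.098.
Percentage change in T = (1.098 − 1) × 100% = 9.83%.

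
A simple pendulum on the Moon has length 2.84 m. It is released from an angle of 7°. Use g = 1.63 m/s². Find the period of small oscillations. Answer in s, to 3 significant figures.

8.29 s

T = 2π√(L/g) = 2π√(2.84/1.63) = 2π × 1.320 = 8.29 s.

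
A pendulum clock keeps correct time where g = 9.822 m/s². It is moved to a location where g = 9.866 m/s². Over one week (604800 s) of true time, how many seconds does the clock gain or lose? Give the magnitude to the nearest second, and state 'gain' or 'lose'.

gain 1353 s

The clock's period scales as T ∝ 1/√g, so T'/T = √(9.822/9.866) = 0.997768.
In 604800 s of true time the clock registers 604800/0.997768 = 606153.2 s, so it gains 1353 s.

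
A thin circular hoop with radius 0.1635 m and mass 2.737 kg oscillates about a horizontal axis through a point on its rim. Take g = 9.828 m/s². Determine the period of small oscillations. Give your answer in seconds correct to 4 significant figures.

I_cm = mr² = 0.073166 kg·m². The pivot is at distance d = 0.1635 m from the centre of mass.
By the parallel-axis theorem, I = I_cm + md² = 0.073166 + 0.073166 = 0.14633 kg·m².
T = 2π√(I/(mgd)) = 2π√(0.14633/(2.737 × 9.828 × 0.1635)) = 1.146 s.

1.146 s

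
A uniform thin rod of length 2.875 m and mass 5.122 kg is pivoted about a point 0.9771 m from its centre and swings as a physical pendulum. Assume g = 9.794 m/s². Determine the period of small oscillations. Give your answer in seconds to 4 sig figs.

2.604 s

For a physical pendulum T = 2π√(I/(mgd)), with d = 0.97710 m from pivot to centre of mass.
I_cm = mL²/12 = 5.122 × 2.875²/12 = 3.5280 kg·m²; I = I_cm + md² = 3.5280 + 5.122 × 0.97710² = 8.4181 kg·m².
T = 2π√(8.4181/(5.122 × 9.794 × 0.97710)) = 2.604 s.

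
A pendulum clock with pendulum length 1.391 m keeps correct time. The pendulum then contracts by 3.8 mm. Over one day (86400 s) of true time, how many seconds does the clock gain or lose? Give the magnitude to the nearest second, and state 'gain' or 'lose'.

T ∝ √L, so T'/T = √(1.38720/1.391) = 0.998633.
In 86400 s of true time the clock registers 86400/0.998633 = 86518.3 s, so it gains 118 s.

gain 118 s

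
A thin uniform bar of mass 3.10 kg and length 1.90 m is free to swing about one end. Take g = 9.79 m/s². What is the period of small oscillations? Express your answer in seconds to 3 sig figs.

2.26 s

For a physical pendulum T = 2π√(I/(mgd)), with d = 0.9500 m from pivot to centre of mass.
I_cm = mL²/12 = 3.10 × 1.90²/12 = 0.9326 kg·m²; I = I_cm + md² = 0.9326 + 3.10 × 0.9500² = 3.730 kg·m².
T = 2π√(3.730/(3.10 × 9.79 × 0.9500)) = 2.26 s.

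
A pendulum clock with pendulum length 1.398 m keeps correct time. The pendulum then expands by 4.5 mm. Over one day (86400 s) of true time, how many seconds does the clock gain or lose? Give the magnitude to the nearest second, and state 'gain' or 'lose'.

lose 139 s

T ∝ √L, so T'/T = √(1.40250/1.398) = 1.00161.
In 86400 s of true time the clock registers 86400/1.00161 = 86261.3 s, so it loses 139 s.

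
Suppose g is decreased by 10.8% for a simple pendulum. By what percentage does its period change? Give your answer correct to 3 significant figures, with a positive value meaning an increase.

T ∝ 1/√g, so T'/T = 1/√(0.8920) = 1.059.
Percentage change in T = (1.059 − 1) × 100% = 5.88%.

5.88%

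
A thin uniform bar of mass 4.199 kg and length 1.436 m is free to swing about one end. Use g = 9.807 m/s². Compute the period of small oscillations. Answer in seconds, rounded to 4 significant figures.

1.963 s

For a physical pendulum T = 2π√(I/(mgd)), with d = 0.71800 m from pivot to centre of mass.
I_cm = mL²/12 = 4.199 × 1.436²/12 = 0.72156 kg·m²; I = I_cm + md² = 0.72156 + 4.199 × 0.71800² = 2.8862 kg·m².
T = 2π√(2.8862/(4.199 × 9.807 × 0.71800)) = 1.963 s.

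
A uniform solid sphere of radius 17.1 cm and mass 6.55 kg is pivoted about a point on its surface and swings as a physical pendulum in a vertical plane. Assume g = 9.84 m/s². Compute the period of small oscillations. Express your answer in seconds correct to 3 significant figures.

I_cm = (2/5)mr² = 0.07661 kg·m². The pivot is at distance d = 0.171 m from the centre of mass.
By the parallel-axis theorem, I = I_cm + md² = 0.07661 + 0.1915 = 0.2681 kg·m².
T = 2π√(I/(mgd)) = 2π√(0.2681/(6.55 × 9.84 × 0.171)) = 0.980 s.

0.980 s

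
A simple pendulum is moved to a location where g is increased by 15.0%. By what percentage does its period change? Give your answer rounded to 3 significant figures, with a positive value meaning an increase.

T ∝ 1/√g, so T'/T = 1/√(1.150) = 0.9325.
Percentage change in T = (0.9325 − 1) × 100% = -6.75%.

-6.75%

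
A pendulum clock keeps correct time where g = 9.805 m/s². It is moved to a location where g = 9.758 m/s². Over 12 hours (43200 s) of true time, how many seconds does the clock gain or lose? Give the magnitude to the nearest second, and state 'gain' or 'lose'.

The clock's period scales as T ∝ 1/√g, so T'/T = √(9.805/9.758) = 1.00241.
In 43200 s of true time the clock registers 43200/1.00241 = 43096.3 s, so it loses 104 s.

lose 104 s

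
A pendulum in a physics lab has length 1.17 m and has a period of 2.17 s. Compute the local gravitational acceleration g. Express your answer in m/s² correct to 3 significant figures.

From T = 2π√(L/g), g = 4π²L/T² = 4π² × 1.17/2.170² = 9.81 m/s².

9.81 m/s²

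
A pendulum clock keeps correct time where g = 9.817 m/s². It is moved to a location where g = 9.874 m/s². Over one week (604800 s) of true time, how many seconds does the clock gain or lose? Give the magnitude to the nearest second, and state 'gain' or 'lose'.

gain 1753 s

The clock's period scales as T ∝ 1/√g, so T'/T = √(9.817/9.874) = 0.997109.
In 604800 s of true time the clock registers 604800/0.997109 = 606553.3 s, so it gains 1753 s.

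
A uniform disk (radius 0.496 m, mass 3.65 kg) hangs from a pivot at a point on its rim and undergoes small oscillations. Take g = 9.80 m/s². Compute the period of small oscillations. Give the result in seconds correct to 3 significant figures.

1.73 s

I_cm = ½mr² = 0.4490 kg·m². The pivot is at distance d = 0.496 m from the centre of mass.
By the parallel-axis theorem, I = I_cm + md² = 0.4490 + 0.8980 = 1.347 kg·m².
T = 2π√(I/(mgd)) = 2π√(1.347/(3.65 × 9.80 × 0.496)) = 1.73 s.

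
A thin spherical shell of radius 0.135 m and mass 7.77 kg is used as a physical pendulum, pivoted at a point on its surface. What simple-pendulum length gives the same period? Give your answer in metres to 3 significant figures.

0.225 m

The equivalent simple-pendulum length is L_eq = I/(md), where I is about the pivot and d = 0.1350 m.
I_cm = (2/3)mR² = 0.09441 kg·m², so I = I_cm + md² = 0.09441 + 0.1416 = 0.2360 kg·m².
L_eq = 0.2360/(7.77 × 0.1350) = 0.225 m.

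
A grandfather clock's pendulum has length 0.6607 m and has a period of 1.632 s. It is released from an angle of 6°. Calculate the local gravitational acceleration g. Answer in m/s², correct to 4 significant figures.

9.793 m/s²

From T = 2π√(L/g), g = 4π²L/T² = 4π² × 0.6607/1.6320² = 9.793 m/s².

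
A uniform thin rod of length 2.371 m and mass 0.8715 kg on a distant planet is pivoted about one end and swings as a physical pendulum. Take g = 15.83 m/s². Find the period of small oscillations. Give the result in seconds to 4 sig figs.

For a physical pendulum T = 2π√(I/(mgd)), with d = 1.1855 m from pivot to centre of mass.
I_cm = mL²/12 = 0.8715 × 2.371²/12 = 0.40827 kg·m²; I = I_cm + md² = 0.40827 + 0.8715 × 1.1855² = 1.6331 kg·m².
T = 2π√(1.6331/(0.8715 × 15.83 × 1.1855)) = 1.985 s.

1.985 s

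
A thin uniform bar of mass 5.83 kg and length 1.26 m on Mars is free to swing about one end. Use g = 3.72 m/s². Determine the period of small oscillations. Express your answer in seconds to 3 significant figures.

2.99 s

For a physical pendulum T = 2π√(I/(mgd)), with d = 0.6300 m from pivot to centre of mass.
I_cm = mL²/12 = 5.83 × 1.26²/12 = 0.7713 kg·m²; I = I_cm + md² = 0.7713 + 5.83 × 0.6300² = 3.085 kg·m².
T = 2π√(3.085/(5.83 × 3.72 × 0.6300)) = 2.99 s.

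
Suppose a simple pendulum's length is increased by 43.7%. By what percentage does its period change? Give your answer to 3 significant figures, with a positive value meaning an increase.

T ∝ √L, so T'/T = √(1.437) = 1.199.
Percentage change in T = (1.199 − 1) × 100% = 19.9%.

19.9%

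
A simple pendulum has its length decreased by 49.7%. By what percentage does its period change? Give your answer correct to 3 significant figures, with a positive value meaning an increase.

T ∝ √L, so T'/T = √(0.5030) = 0.7092.
Percentage change in T = (0.7092 − 1) × 100% = -29.1%.

-29.1%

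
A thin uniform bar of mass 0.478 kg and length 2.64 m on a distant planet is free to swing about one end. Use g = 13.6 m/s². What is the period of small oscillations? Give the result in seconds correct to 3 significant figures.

2.26 s

For a physical pendulum T = 2π√(I/(mgd)), with d = 1.320 m from pivot to centre of mass.
I_cm = mL²/12 = 0.478 × 2.64²/12 = 0.2776 kg·m²; I = I_cm + md² = 0.2776 + 0.478 × 1.320² = 1.110 kg·m².
T = 2π√(1.110/(0.478 × 13.6 × 1.320)) = 2.26 s.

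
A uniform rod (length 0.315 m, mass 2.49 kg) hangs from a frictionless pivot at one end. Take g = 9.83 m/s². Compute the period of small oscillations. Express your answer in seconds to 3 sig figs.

0.918 s

For a physical pendulum T = 2π√(I/(mgd)), with d = 0.1575 m from pivot to centre of mass.
I_cm = mL²/12 = 2.49 × 0.315²/12 = 0.02059 kg·m²; I = I_cm + md² = 0.02059 + 2.49 × 0.1575² = 0.08236 kg·m².
T = 2π√(0.08236/(2.49 × 9.83 × 0.1575)) = 0.918 s.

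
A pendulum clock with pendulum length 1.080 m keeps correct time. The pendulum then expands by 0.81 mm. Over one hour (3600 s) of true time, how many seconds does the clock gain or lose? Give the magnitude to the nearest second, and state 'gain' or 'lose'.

T ∝ √L, so T'/T = √(1.08081/1.080) = 1.00037.
In 3600 s of true time the clock registers 3600/1.00037 = 3598.7 s, so it loses 1 s.

lose 1 s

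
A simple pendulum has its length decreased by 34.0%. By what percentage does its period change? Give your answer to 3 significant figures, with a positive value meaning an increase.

-18.8%

T ∝ √L, so T'/T = √(0.6600) = 0.8124.
Percentage change in T = (0.8124 − 1) × 100% = -18.8%.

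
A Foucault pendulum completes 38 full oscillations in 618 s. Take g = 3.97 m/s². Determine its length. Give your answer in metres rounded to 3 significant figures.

T = 618/38 = 16.26 s.
From T = 2π√(L/g), L = gT²/(4π²) = 3.97 × 16.26²/(4π²) = 26.6 m.

26.6 m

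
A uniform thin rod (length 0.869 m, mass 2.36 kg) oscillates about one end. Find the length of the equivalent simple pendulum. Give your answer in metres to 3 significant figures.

0.579 m

The equivalent simple-pendulum length is L_eq = I/(md), where I is about the pivot and d = 0.4345 m.
I_cm = (1/12)mL² = 0.1485 kg·m², so I = I_cm + md² = 0.1485 + 0.4455 = 0.5941 kg·m².
L_eq = 0.5941/(2.36 × 0.4345) = 0.579 m.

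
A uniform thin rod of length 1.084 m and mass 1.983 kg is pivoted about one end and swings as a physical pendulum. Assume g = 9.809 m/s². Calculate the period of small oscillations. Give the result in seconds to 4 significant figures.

1.705 s

For a physical pendulum T = 2π√(I/(mgd)), with d = 0.54200 m from pivot to centre of mass.
I_cm = mL²/12 = 1.983 × 1.084²/12 = 0.19418 kg·m²; I = I_cm + md² = 0.19418 + 1.983 × 0.54200² = 0.77671 kg·m².
T = 2π√(0.77671/(1.983 × 9.809 × 0.54200)) = 1.705 s.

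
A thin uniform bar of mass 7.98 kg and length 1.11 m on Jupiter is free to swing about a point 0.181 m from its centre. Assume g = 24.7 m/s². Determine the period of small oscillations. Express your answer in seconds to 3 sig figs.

1.09 s

For a physical pendulum T = 2π√(I/(mgd)), with d = 0.1810 m from pivot to centre of mass.
I_cm = mL²/12 = 7.98 × 1.11²/12 = 0.8193 kg·m²; I = I_cm + md² = 0.8193 + 7.98 × 0.1810² = 1.081 kg·m².
T = 2π√(1.081/(7.98 × 24.7 × 0.1810)) = 1.09 s.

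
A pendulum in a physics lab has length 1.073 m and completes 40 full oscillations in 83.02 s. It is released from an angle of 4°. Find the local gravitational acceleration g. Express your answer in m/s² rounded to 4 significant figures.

9.834 m/s²

T = 83.02/40 = 2.0755 s.
From T = 2π√(L/g), g = 4π²L/T² = 4π² × 1.073/2.0755² = 9.834 m/s².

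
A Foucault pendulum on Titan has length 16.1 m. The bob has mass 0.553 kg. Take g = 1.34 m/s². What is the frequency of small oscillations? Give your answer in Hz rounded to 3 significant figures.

0.0459 Hz

T = 2π√(L/g) = 2π√(16.1/1.34) = 21.78 s, so f = 1/T = 0.0459 Hz.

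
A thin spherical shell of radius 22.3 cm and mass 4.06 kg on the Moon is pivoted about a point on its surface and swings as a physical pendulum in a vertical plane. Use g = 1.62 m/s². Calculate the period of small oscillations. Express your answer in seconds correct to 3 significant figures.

I_cm = (2/3)mr² = 0.1346 kg·m². The pivot is at distance d = 0.223 m from the centre of mass.
By the parallel-axis theorem, I = I_cm + md² = 0.1346 + 0.2019 = 0.3365 kg·m².
T = 2π√(I/(mgd)) = 2π√(0.3365/(4.06 × 1.62 × 0.223)) = 3.01 s.

3.01 s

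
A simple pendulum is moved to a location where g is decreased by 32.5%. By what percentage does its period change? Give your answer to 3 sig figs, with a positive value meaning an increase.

21.7%

T ∝ 1/√g, so T'/T = 1/√(0.6750) = 1.217.
Percentage change in T = (1.217 − 1) × 100% = 21.7%.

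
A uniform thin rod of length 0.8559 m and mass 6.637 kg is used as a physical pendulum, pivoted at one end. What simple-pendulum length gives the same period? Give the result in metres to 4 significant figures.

0.5706 m

The equivalent simple-pendulum length is L_eq = I/(md), where I is about the pivot and d = 0.42795 m.
I_cm = (1/12)mL² = 0.40517 kg·m², so I = I_cm + md² = 0.40517 + 1.2155 = 1.6207 kg·m².
L_eq = 1.6207/(6.637 × 0.42795) = 0.5706 m.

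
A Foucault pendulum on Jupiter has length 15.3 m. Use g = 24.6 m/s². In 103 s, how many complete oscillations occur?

20

T = 2π√(L/g) = 2π√(15.3/24.6) = 4.955 s.
Number of complete oscillations = ⌊103/4.955⌋ = ⌊20.79⌋ = 20.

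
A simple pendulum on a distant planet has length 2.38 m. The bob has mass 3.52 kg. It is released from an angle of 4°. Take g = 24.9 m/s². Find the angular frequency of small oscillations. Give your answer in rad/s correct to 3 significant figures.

3.23 rad/s

ω = √(g/L) = √(24.9/2.38) = 3.23 rad/s.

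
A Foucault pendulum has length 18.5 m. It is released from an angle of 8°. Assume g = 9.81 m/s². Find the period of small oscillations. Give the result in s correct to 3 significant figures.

8.63 s

T = 2π√(L/g) = 2π√(18.5/9.81) = 2π × 1.373 = 8.63 s.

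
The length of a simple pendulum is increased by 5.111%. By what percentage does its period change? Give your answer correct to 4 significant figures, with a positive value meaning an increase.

T ∝ √L, so T'/T = √(1.0511) = 1.0252.
Percentage change in T = (1.0252 − 1) × 100% = 2.524%.

2.524%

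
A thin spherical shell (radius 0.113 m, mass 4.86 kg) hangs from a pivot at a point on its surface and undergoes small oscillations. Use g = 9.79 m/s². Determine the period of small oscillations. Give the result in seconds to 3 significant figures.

0.871 s

I_cm = (2/3)mr² = 0.04137 kg·m². The pivot is at distance d = 0.113 m from the centre of mass.
By the parallel-axis theorem, I = I_cm + md² = 0.04137 + 0.06206 = 0.1034 kg·m².
T = 2π√(I/(mgd)) = 2π√(0.1034/(4.86 × 9.79 × 0.113)) = 0.871 s.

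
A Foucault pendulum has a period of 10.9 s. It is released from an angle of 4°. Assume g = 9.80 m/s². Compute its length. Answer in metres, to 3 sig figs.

29.5 m

From T = 2π√(L/g), L = gT²/(4π²) = 9.80 × 10.90²/(4π²) = 29.5 m.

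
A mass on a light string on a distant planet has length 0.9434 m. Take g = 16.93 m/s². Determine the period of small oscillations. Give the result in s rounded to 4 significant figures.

1.483 s

T = 2π√(L/g) = 2π√(0.9434/16.93) = 2π × 0.23606 = 1.483 s.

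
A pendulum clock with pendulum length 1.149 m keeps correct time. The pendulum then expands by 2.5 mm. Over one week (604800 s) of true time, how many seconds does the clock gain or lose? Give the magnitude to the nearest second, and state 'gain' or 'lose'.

T ∝ √L, so T'/T = √(1.15150/1.149) = 1.00109.
In 604800 s of true time the clock registers 604800/1.00109 = 604143.1 s, so it loses 657 s.

lose 657 s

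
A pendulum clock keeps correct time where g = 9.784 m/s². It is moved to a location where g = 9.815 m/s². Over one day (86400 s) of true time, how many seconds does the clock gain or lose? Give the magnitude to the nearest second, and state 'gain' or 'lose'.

The clock's period scales as T ∝ 1/√g, so T'/T = √(9.784/9.815) = 0.998420.
In 86400 s of true time the clock registers 86400/0.998420 = 86536.8 s, so it gains 137 s.

gain 137 s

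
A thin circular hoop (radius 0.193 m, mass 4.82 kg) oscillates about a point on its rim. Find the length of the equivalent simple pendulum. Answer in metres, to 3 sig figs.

0.386 m

The equivalent simple-pendulum length is L_eq = I/(md), where I is about the pivot and d = 0.1930 m.
I_cm = mR² = 0.1795 kg·m², so I = I_cm + md² = 0.1795 + 0.1795 = 0.3591 kg·m².
L_eq = 0.3591/(4.82 × 0.1930) = 0.386 m.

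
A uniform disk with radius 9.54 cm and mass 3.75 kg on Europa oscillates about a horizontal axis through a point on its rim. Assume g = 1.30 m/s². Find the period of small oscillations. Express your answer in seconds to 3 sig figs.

2.08 s

I_cm = ½mr² = 0.01706 kg·m². The pivot is at distance d = 0.0954 m from the centre of mass.
By the parallel-axis theorem, I = I_cm + md² = 0.01706 + 0.03413 = 0.05119 kg·m².
T = 2π√(I/(mgd)) = 2π√(0.05119/(3.75 × 1.30 × 0.0954)) = 2.08 s.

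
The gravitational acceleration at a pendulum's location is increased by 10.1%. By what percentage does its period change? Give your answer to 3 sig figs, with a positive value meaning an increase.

-4.70%

T ∝ 1/√g, so T'/T = 1/√(1.101) = 0.9530.
Percentage change in T = (0.9530 − 1) × 100% = -4.70%.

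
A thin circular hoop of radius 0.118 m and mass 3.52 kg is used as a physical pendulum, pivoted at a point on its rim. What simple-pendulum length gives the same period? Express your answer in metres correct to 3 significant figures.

0.236 m

The equivalent simple-pendulum length is L_eq = I/(md), where I is about the pivot and d = 0.1180 m.
I_cm = mR² = 0.04901 kg·m², so I = I_cm + md² = 0.04901 + 0.04901 = 0.09802 kg·m².
L_eq = 0.09802/(3.52 × 0.1180) = 0.236 m.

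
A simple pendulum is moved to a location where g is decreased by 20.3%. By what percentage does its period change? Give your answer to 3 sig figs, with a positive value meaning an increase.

T ∝ 1/√g, so T'/T = 1/√(0.7970) = 1.120.
Percentage change in T = (1.120 − 1) × 100% = 12.0%.

12.0%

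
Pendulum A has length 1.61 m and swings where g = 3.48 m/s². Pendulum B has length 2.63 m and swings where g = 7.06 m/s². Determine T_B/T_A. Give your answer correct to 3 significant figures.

0.897

T = 2π√(L/g), so T_B/T_A = √((L_B/g_B)/(L_A/g_A)) = √((2.63/7.06)/(1.61/3.48)) = 0.897.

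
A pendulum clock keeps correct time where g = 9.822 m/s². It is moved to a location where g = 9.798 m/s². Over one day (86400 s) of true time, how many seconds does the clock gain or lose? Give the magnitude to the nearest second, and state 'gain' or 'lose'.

lose 106 s

The clock's period scales as T ∝ 1/√g, so T'/T = √(9.822/9.798) = 1.00122.
In 86400 s of true time the clock registers 86400/1.00122 = 86294.4 s, so it loses 106 s.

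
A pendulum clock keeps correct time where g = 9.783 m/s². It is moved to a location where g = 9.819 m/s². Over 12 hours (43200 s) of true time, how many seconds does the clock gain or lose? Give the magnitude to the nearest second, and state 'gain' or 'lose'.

gain 79 s

The clock's period scales as T ∝ 1/√g, so T'/T = √(9.783/9.819) = 0.998165.
In 43200 s of true time the clock registers 43200/0.998165 = 43279.4 s, so it gains 79 s.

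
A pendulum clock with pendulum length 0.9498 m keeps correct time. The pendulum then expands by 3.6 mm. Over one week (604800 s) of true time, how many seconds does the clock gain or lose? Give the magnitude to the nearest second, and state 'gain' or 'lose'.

T ∝ √L, so T'/T = √(0.95340/0.9498) = 1.00189.
In 604800 s of true time the clock registers 604800/1.00189 = 603657.1 s, so it loses 1143 s.

lose 1143 s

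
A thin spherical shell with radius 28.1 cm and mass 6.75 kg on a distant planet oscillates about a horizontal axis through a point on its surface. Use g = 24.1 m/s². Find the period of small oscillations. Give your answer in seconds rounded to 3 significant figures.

0.876 s

I_cm = (2/3)mr² = 0.3553 kg·m². The pivot is at distance d = 0.281 m from the centre of mass.
By the parallel-axis theorem, I = I_cm + md² = 0.3553 + 0.5330 = 0.8883 kg·m².
T = 2π√(I/(mgd)) = 2π√(0.8883/(6.75 × 24.1 × 0.281)) = 0.876 s.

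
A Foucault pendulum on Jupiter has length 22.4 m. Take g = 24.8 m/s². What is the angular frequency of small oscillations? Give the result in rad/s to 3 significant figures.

1.05 rad/s

ω = √(g/L) = √(24.8/22.4) = 1.05 rad/s.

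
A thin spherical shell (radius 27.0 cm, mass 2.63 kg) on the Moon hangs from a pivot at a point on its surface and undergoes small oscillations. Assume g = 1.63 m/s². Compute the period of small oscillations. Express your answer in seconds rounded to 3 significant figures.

3.30 s

I_cm = (2/3)mr² = 0.1278 kg·m². The pivot is at distance d = 0.270 m from the centre of mass.
By the parallel-axis theorem, I = I_cm + md² = 0.1278 + 0.1917 = 0.3195 kg·m².
T = 2π√(I/(mgd)) = 2π√(0.3195/(2.63 × 1.63 × 0.270)) = 3.30 s.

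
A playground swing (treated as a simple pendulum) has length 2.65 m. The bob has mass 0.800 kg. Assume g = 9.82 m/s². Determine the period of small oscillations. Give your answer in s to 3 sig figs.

3.26 s

T = 2π√(L/g) = 2π√(2.65/9.82) = 2π × 0.5195 = 3.26 s.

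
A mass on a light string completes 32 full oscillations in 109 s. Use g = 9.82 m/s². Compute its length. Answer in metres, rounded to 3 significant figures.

T = 109/32 = 3.406 s.
From T = 2π√(L/g), L = gT²/(4π²) = 9.82 × 3.406²/(4π²) = 2.89 m.

2.89 m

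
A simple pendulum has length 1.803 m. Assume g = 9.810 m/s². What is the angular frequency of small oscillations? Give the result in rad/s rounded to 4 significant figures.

2.333 rad/s

ω = √(g/L) = √(9.810/1.803) = 2.333 rad/s.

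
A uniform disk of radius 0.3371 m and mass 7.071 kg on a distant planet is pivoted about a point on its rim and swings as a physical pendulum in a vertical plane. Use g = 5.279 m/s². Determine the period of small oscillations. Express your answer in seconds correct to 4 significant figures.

1.945 s

I_cm = ½mr² = 0.40176 kg·m². The pivot is at distance d = 0.3371 m from the centre of mass.
By the parallel-axis theorem, I = I_cm + md² = 0.40176 + 0.80352 = 1.2053 kg·m².
T = 2π√(I/(mgd)) = 2π√(1.2053/(7.071 × 5.279 × 0.3371)) = 1.945 s.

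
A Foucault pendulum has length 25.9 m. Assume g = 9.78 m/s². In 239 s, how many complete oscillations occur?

T = 2π√(L/g) = 2π√(25.9/9.78) = 10.22 s.
Number of complete oscillations = ⌊239/10.22⌋ = ⌊23.37⌋ = 23.

23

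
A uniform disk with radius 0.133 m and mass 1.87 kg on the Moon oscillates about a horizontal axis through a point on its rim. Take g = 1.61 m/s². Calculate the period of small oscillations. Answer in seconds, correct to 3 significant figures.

2.21 s

I_cm = ½mr² = 0.01654 kg·m². The pivot is at distance d = 0.133 m from the centre of mass.
By the parallel-axis theorem, I = I_cm + md² = 0.01654 + 0.03308 = 0.04962 kg·m².
T = 2π√(I/(mgd)) = 2π√(0.04962/(1.87 × 1.61 × 0.133)) = 2.21 s.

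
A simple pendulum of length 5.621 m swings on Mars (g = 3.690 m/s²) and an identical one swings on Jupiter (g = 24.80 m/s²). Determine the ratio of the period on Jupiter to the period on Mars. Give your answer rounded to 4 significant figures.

0.3857

T ∝ 1/√g, so T₂/T₁ = √(g₁/g₂) = √(3.690/24.80) = 0.3857.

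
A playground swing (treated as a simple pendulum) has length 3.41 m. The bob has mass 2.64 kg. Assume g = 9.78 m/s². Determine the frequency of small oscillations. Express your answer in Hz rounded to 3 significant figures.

0.270 Hz

T = 2π√(L/g) = 2π√(3.41/9.78) = 3.710 s, so f = 1/T = 0.270 Hz.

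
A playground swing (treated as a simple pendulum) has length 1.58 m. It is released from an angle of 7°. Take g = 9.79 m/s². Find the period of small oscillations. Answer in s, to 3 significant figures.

T = 2π√(L/g) = 2π√(1.58/9.79) = 2π × 0.4017 = 2.52 s.

2.52 s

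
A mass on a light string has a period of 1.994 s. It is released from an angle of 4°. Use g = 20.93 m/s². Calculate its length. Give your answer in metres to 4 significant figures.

2.108 m

From T = 2π√(L/g), L = gT²/(4π²) = 20.93 × 1.9940²/(4π²) = 2.108 m.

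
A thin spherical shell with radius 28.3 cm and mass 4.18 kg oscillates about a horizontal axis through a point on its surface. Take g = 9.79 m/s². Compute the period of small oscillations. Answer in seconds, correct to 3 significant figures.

I_cm = (2/3)mr² = 0.2232 kg·m². The pivot is at distance d = 0.283 m from the centre of mass.
By the parallel-axis theorem, I = I_cm + md² = 0.2232 + 0.3348 = 0.5580 kg·m².
T = 2π√(I/(mgd)) = 2π√(0.5580/(4.18 × 9.79 × 0.283)) = 1.38 s.

1.38 s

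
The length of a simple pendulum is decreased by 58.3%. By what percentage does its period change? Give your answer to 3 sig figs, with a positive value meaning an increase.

T ∝ √L, so T'/T = √(0.4170) = 0.6458.
Percentage change in T = (0.6458 − 1) × 100% = -35.4%.

-35.4%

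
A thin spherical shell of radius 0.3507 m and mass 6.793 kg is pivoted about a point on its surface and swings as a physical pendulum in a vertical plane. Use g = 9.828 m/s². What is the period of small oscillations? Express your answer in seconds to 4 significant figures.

I_cm = (2/3)mr² = 0.55698 kg·m². The pivot is at distance d = 0.3507 m from the centre of mass.
By the parallel-axis theorem, I = I_cm + md² = 0.55698 + 0.83547 = 1.3925 kg·m².
T = 2π√(I/(mgd)) = 2π√(1.3925/(6.793 × 9.828 × 0.3507)) = 1.532 s.

1.532 s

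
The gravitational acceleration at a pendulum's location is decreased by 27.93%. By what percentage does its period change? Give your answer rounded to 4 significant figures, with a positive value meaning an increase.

17.79%

T ∝ 1/√g, so T'/T = 1/√(0.72070) = 1.1779.
Percentage change in T = (1.1779 − 1) × 100% = 17.79%.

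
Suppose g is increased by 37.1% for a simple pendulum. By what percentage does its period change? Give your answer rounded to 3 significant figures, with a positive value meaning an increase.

-14.6%

T ∝ 1/√g, so T'/T = 1/√(1.371) = 0.8540.
Percentage change in T = (0.8540 − 1) × 100% = -14.6%.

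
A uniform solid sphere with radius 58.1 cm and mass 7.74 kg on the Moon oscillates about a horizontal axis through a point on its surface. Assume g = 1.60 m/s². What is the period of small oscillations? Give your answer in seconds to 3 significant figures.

I_cm = (2/5)mr² = 1.045 kg·m². The pivot is at distance d = 0.581 m from the centre of mass.
By the parallel-axis theorem, I = I_cm + md² = 1.045 + 2.613 = 3.658 kg·m².
T = 2π√(I/(mgd)) = 2π√(3.658/(7.74 × 1.60 × 0.581)) = 4.48 s.

4.48 s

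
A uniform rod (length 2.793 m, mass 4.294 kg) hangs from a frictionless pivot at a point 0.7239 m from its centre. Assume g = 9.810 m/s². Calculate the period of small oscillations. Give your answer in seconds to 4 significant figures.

For a physical pendulum T = 2π√(I/(mgd)), with d = 0.72390 m from pivot to centre of mass.
I_cm = mL²/12 = 4.294 × 2.793²/12 = 2.7914 kg·m²; I = I_cm + md² = 2.7914 + 4.294 × 0.72390² = 5.0416 kg·m².
T = 2π√(5.0416/(4.294 × 9.810 × 0.72390)) = 2.555 s.

2.555 s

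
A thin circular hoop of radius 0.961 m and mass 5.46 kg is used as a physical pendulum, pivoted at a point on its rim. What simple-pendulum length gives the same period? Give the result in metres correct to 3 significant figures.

1.92 m

The equivalent simple-pendulum length is L_eq = I/(md), where I is about the pivot and d = 0.9610 m.
I_cm = mR² = 5.042 kg·m², so I = I_cm + md² = 5.042 + 5.042 = 10.08 kg·m².
L_eq = 10.08/(5.46 × 0.9610) = 1.92 m.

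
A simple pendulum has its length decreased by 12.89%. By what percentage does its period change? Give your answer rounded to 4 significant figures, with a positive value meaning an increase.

T ∝ √L, so T'/T = √(0.87110) = 0.93333.
Percentage change in T = (0.93333 − 1) × 100% = -6.667%.

-6.667%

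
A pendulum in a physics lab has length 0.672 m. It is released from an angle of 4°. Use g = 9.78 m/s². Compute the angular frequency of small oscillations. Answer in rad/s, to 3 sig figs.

3.81 rad/s

ω = √(g/L) = √(9.78/0.672) = 3.81 rad/s.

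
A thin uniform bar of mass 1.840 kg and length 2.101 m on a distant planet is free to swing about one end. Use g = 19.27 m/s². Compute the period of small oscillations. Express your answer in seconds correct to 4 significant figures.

1.694 s

For a physical pendulum T = 2π√(I/(mgd)), with d = 1.0505 m from pivot to centre of mass.
I_cm = mL²/12 = 1.840 × 2.101²/12 = 0.67684 kg·m²; I = I_cm + md² = 0.67684 + 1.840 × 1.0505² = 2.7074 kg·m².
T = 2π√(2.7074/(1.840 × 19.27 × 1.0505)) = 1.694 s.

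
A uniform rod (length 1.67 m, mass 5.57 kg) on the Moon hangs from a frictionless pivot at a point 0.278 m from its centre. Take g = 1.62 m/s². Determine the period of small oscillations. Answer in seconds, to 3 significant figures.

5.21 s

For a physical pendulum T = 2π√(I/(mgd)), with d = 0.2780 m from pivot to centre of mass.
I_cm = mL²/12 = 5.57 × 1.67²/12 = 1.295 kg·m²; I = I_cm + md² = 1.295 + 5.57 × 0.2780² = 1.725 kg·m².
T = 2π√(1.725/(5.57 × 1.62 × 0.2780)) = 5.21 s.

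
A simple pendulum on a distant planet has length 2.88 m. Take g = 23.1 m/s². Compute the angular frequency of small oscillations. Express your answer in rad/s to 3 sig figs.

ω = √(g/L) = √(23.1/2.88) = 2.83 rad/s.

2.83 rad/s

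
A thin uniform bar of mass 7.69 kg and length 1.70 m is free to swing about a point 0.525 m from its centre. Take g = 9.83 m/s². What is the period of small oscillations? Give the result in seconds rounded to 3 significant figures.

1.99 s

For a physical pendulum T = 2π√(I/(mgd)), with d = 0.5250 m from pivot to centre of mass.
I_cm = mL²/12 = 7.69 × 1.70²/12 = 1.852 kg·m²; I = I_cm + md² = 1.852 + 7.69 × 0.5250² = 3.972 kg·m².
T = 2π√(3.972/(7.69 × 9.83 × 0.5250)) = 1.99 s.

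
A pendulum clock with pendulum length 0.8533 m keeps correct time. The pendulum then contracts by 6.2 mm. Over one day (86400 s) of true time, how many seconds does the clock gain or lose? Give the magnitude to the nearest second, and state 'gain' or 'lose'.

T ∝ √L, so T'/T = √(0.84710/0.8533) = 0.996360.
In 86400 s of true time the clock registers 86400/0.996360 = 86715.6 s, so it gains 316 s.

gain 316 s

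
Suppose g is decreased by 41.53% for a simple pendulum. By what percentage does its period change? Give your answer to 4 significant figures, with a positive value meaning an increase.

T ∝ 1/√g, so T'/T = 1/√(0.58470) = 1.3078.
Percentage change in T = (1.3078 − 1) × 100% = 30.78%.

30.78%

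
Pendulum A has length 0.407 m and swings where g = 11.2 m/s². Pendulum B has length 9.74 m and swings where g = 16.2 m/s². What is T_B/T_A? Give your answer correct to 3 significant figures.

T = 2π√(L/g), so T_B/T_A = √((L_B/g_B)/(L_A/g_A)) = √((9.74/16.2)/(0.407/11.2)) = 4.07.

4.07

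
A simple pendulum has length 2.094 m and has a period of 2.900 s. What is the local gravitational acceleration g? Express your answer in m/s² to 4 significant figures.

From T = 2π√(L/g), g = 4π²L/T² = 4π² × 2.094/2.9000² = 9.830 m/s².

9.830 m/s²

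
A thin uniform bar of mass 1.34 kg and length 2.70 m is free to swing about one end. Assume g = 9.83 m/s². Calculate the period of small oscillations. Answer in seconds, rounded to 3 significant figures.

2.69 s

For a physical pendulum T = 2π√(I/(mgd)), with d = 1.350 m from pivot to centre of mass.
I_cm = mL²/12 = 1.34 × 2.70²/12 = 0.8141 kg·m²; I = I_cm + md² = 0.8141 + 1.34 × 1.350² = 3.256 kg·m².
T = 2π√(3.256/(1.34 × 9.83 × 1.350)) = 2.69 s.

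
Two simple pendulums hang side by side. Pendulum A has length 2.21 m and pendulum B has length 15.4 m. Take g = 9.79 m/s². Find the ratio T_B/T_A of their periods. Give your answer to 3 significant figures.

2.64

T ∝ √L, so T_B/T_A = √(L_B/L_A) = √(15.4/2.21) = 2.64.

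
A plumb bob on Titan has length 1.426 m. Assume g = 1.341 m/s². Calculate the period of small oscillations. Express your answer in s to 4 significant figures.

T = 2π√(L/g) = 2π√(1.426/1.341) = 2π × 1.0312 = 6.479 s.

6.479 s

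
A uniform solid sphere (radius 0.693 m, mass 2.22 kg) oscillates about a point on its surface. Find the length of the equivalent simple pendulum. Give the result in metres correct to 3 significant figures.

The equivalent simple-pendulum length is L_eq = I/(md), where I is about the pivot and d = 0.6930 m.
I_cm = (2/5)mR² = 0.4265 kg·m², so I = I_cm + md² = 0.4265 + 1.066 = 1.493 kg·m².
L_eq = 1.493/(2.22 × 0.6930) = 0.970 m.

0.970 m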